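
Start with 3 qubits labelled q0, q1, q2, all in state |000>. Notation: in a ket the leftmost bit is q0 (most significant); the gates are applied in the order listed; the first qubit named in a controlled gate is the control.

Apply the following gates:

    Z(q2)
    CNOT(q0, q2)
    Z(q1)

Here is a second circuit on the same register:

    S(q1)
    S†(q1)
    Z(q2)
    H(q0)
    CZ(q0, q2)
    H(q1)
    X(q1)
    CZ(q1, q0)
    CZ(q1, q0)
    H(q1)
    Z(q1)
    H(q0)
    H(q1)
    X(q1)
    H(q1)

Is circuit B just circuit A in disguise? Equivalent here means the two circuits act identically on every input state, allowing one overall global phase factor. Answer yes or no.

No — the two circuits implement different unitaries, even allowing a global phase.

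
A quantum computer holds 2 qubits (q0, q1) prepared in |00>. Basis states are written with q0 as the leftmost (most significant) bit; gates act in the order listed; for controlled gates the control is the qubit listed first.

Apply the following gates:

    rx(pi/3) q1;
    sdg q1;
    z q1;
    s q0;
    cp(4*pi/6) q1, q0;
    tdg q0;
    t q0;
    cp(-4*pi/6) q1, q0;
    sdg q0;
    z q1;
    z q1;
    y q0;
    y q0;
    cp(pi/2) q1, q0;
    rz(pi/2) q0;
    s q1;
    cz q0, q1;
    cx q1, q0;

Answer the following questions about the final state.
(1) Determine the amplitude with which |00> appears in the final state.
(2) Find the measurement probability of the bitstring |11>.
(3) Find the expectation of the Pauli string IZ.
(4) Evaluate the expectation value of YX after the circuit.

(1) The amplitude on |00> is -sqrt(3)*exp(3*I*pi/4)/2. Key observation: steps 3-10 multiply out to the identity, so the circuit reduces to the remaining gates.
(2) Outcome |11> occurs with probability 1/4.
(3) In the final state, IZ has expectation 1/2.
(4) In the final state, YX has expectation sqrt(3)/2.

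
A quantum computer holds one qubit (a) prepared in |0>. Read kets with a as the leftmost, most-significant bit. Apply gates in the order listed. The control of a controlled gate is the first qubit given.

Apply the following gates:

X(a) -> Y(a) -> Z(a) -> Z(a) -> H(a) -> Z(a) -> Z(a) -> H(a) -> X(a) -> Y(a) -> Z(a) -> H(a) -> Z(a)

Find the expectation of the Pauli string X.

The observable X averages to -1.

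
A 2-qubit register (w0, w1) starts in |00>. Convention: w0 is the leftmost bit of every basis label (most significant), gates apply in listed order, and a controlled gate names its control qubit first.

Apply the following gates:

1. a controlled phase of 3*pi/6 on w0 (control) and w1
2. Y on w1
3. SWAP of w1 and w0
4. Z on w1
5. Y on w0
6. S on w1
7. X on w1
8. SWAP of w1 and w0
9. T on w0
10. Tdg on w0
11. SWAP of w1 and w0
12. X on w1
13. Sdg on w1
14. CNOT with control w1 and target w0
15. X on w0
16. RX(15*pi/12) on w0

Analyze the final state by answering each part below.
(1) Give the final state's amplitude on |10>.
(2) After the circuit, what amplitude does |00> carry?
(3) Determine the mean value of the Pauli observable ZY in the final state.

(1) The final state's coefficient on |10> equals -sqrt(2 - sqrt(2))/2.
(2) |00> carries amplitude -I*sqrt(sqrt(2) + 2)/2 in the final state.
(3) The expectation value of ZY is 0.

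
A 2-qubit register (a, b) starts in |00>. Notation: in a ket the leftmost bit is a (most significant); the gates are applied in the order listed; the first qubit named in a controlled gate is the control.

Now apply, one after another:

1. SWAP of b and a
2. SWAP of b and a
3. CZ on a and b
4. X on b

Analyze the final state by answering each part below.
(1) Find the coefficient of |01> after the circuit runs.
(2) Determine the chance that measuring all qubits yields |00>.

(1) |01> carries amplitude 1 in the final state. Key observation: the block from step 1 through step 2 cancels to the identity and can be dropped.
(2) A full measurement returns |00> with probability 0.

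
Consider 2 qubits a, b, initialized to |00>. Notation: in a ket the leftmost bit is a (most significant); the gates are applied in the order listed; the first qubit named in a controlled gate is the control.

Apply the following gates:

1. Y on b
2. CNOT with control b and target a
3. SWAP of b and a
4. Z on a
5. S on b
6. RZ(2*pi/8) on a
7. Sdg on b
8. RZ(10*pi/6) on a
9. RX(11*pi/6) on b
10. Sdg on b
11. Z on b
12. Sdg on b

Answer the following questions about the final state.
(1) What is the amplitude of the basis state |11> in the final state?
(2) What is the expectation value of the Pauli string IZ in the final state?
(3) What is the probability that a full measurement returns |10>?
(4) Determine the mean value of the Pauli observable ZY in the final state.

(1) The final state's coefficient on |11> equals (-sqrt(6) - sqrt(2))*exp(11*I*pi/24)/4.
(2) The observable IZ averages to -sqrt(3)/2.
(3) The probability of measuring |10> is 1/2 - sqrt(3)/4.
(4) The expectation value of ZY is 1/2.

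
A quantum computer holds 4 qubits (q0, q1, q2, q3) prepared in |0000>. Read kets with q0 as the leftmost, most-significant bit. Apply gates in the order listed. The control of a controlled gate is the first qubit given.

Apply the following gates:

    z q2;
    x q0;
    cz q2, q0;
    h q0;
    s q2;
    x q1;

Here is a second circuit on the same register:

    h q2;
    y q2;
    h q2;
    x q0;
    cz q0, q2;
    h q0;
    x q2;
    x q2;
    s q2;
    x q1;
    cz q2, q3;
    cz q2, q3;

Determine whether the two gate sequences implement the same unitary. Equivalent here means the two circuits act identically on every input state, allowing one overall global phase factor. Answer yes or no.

No — the two circuits implement different unitaries, even allowing a global phase.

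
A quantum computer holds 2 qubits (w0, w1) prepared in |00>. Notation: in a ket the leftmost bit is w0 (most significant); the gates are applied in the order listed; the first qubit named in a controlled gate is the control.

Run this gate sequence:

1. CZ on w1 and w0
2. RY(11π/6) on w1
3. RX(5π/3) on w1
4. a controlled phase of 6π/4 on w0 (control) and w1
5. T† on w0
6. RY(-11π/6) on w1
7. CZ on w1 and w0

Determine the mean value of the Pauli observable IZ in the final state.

In the final state, IZ has expectation 5/8.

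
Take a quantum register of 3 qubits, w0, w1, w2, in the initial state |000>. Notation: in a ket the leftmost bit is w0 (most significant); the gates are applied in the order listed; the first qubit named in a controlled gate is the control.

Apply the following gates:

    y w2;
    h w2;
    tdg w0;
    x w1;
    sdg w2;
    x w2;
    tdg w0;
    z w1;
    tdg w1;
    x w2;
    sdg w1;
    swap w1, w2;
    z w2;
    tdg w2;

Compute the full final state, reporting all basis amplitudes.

The final amplitudes are -sqrt(2)*I/2 on |001>, sqrt(2)/2 on |011>, and 0 on every other basis state.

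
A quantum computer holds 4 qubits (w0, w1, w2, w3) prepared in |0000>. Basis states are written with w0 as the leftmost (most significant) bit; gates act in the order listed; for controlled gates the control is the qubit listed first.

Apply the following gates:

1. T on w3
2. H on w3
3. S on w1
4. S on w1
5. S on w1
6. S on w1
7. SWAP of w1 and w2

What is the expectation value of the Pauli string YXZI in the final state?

The expectation value of YXZI is 0. Key observation: the block from step 3 through step 6 cancels to the identity and can be dropped.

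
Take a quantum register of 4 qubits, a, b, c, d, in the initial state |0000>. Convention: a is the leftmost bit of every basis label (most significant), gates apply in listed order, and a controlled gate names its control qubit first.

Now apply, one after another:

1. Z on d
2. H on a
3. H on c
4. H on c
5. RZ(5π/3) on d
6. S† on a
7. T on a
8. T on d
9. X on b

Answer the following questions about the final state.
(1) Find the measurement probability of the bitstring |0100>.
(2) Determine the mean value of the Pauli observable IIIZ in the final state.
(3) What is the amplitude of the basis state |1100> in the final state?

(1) Outcome |0100> occurs with probability 1/2. Key observation: steps 3-4 multiply out to the identity, so the circuit reduces to the remaining gates.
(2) The observable IIIZ averages to 1.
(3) The amplitude on |1100> is sqrt(2)*exp(11*I*pi/12)/2.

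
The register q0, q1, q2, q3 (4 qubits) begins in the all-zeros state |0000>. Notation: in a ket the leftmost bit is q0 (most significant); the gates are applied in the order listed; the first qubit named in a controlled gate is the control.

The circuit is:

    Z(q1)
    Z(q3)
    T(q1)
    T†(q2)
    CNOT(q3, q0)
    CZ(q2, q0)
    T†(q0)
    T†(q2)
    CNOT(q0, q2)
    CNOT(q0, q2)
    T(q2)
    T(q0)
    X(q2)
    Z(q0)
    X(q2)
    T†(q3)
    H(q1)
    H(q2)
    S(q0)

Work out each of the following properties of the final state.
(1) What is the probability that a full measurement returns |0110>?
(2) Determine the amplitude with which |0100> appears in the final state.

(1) The probability of measuring |0110> is 1/4. Key observation: the block from step 7 through step 12 cancels to the identity and can be dropped.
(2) The amplitude on |0100> is 1/2.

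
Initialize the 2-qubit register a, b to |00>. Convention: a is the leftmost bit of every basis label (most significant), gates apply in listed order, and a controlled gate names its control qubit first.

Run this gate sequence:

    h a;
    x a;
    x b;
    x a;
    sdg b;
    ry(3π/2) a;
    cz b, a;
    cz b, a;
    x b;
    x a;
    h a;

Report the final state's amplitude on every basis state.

After the circuit, the state carries amplitude sqrt(2)*I/2 on |00>, 0 on |01>, -sqrt(2)*I/2 on |10>, 0 on |11>.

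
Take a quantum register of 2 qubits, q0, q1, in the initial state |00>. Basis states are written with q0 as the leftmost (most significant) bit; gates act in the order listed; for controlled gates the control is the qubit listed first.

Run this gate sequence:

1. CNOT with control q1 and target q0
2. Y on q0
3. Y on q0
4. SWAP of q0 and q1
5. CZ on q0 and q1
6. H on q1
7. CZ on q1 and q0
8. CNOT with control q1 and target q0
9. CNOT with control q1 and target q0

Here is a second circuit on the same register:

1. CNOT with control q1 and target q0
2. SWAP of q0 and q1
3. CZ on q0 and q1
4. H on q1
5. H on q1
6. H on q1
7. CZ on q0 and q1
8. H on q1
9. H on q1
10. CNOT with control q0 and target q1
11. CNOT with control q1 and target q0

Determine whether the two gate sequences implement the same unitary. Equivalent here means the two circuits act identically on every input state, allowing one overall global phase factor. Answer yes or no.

No: there is an input state on which the two circuits produce genuinely different outputs (not merely differing by a phase).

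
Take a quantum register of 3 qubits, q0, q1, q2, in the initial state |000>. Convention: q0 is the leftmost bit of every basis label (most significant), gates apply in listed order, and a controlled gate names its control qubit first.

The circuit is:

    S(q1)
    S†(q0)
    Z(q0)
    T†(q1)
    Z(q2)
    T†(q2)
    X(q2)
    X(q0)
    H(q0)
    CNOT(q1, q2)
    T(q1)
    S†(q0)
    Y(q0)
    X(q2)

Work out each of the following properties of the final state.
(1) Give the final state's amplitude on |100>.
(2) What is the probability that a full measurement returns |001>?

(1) |100> carries amplitude sqrt(2)*I/2 in the final state.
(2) Outcome |001> occurs with probability 0.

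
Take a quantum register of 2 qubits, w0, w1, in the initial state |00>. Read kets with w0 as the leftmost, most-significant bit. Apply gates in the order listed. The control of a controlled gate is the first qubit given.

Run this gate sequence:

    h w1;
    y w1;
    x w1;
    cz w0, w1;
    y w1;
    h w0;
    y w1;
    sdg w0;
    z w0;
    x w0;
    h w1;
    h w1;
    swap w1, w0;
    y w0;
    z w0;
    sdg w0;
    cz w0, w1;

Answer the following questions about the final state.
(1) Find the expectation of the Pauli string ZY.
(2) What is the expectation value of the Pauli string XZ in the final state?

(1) The expectation value of ZY is -1.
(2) The expectation value of XZ is 0.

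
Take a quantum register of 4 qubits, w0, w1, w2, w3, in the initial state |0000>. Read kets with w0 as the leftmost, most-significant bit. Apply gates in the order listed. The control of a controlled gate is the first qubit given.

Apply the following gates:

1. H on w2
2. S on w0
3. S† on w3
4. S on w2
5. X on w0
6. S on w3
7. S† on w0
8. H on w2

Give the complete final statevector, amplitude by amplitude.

The final amplitudes are 1/2 - I/2 on |1000>, -1/2 - I/2 on |1010>, and 0 on every other basis state.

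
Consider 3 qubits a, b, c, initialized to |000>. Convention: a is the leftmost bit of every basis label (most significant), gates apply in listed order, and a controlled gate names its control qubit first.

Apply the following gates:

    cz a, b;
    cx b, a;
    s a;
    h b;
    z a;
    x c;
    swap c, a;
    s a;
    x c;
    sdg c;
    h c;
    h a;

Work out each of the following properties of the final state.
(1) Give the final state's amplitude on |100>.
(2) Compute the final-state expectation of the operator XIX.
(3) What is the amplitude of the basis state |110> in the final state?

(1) The amplitude on |100> is -sqrt(2)/4.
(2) In the final state, XIX has expectation 1.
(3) The final state's coefficient on |110> equals -sqrt(2)/4.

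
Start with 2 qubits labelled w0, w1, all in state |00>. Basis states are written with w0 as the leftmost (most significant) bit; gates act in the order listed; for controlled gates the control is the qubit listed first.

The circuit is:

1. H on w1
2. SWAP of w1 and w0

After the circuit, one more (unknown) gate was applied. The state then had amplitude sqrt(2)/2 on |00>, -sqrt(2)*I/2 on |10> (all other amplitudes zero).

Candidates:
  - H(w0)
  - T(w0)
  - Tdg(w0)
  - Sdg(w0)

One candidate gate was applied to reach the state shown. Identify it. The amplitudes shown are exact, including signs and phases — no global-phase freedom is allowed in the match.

It was Sdg(w0) that produced the state shown.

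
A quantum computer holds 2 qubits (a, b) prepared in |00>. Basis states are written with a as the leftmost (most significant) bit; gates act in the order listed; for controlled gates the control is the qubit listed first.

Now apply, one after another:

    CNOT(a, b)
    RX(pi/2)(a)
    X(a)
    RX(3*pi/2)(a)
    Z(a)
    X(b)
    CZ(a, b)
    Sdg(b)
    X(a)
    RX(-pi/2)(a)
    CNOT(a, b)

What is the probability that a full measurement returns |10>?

Outcome |10> occurs with probability 1/2.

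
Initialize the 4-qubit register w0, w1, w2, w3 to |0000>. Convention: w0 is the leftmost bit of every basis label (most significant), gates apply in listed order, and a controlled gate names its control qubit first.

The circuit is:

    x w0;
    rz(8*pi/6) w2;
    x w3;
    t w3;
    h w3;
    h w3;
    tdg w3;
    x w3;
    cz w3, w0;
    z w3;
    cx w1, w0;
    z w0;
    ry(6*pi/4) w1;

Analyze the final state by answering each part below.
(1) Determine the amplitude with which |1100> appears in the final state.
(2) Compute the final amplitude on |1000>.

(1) The amplitude on |1100> is sqrt(2)*exp(I*pi/3)/2.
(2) |1000> carries amplitude -sqrt(2)*exp(I*pi/3)/2 in the final state.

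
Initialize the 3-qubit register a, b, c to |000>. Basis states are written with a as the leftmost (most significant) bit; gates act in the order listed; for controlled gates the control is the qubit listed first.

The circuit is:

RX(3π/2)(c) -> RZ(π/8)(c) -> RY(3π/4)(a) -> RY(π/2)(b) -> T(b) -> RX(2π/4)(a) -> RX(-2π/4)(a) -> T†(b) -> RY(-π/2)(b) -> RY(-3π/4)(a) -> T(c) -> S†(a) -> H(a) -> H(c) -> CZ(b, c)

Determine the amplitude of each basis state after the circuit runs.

After the circuit, the state carries amplitude sqrt(2)*(1 + exp(7*I*pi/8))*exp(15*I*pi/16)/4 on |000>, sqrt(2)*(1 - exp(7*I*pi/8))*exp(15*I*pi/16)/4 on |001>, 0 on |010>, 0 on |011>, sqrt(2)*(1 + exp(7*I*pi/8))*exp(15*I*pi/16)/4 on |100>, sqrt(2)*(1 - exp(7*I*pi/8))*exp(15*I*pi/16)/4 on |101>, 0 on |110>, 0 on |111>.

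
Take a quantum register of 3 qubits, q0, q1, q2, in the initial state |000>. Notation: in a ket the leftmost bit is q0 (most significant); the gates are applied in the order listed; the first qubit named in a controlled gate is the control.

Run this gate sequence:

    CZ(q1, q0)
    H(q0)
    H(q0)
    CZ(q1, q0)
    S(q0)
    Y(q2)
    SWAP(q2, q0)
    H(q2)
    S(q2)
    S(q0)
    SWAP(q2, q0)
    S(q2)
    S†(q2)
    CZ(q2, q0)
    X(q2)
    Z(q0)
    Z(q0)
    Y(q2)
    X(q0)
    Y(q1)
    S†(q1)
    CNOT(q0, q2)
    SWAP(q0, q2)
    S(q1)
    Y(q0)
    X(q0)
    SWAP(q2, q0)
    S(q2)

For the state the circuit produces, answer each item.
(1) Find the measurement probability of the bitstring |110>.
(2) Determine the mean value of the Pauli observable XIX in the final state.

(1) A full measurement returns |110> with probability 1/2. Key observation: gates 1-4 undo each other exactly, leaving only the rest of the circuit to track.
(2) In the final state, XIX has expectation -1.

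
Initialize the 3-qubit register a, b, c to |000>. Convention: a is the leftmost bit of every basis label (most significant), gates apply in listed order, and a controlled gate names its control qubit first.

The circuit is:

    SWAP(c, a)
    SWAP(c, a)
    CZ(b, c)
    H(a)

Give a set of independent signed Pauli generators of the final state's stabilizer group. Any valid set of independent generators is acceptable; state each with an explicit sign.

The stabilizer group can be generated by +XII, +IZI, +IIZ, among other valid generating sets. Key observation: gates 1-2 undo each other exactly, leaving only the rest of the circuit to track.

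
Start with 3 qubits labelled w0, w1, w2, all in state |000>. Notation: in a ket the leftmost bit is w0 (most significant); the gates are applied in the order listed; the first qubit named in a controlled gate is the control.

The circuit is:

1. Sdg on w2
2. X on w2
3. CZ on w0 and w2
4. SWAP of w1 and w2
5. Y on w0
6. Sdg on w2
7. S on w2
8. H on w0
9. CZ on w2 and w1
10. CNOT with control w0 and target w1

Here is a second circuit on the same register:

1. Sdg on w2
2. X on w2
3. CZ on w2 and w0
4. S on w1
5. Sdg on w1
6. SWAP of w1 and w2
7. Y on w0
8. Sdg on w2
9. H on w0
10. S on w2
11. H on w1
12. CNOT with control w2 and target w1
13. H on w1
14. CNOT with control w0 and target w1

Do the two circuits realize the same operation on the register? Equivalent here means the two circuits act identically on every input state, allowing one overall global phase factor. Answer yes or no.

Yes — the two circuits implement the same unitary up to a global phase.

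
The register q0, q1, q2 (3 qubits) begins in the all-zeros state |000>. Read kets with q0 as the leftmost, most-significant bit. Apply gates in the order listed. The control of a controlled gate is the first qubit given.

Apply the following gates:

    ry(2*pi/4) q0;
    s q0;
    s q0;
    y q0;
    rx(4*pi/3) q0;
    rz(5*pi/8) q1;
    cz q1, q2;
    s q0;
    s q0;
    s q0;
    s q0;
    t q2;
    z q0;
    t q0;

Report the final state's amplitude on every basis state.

The final amplitudes are (-sqrt(6) + sqrt(2)*I)*exp(11*I*pi/16)/4 on |000>, (sqrt(6) - sqrt(2)*I)*exp(15*I*pi/16)/4 on |100>, and 0 on every other basis state. Key observation: steps 8-11 multiply out to the identity, so the circuit reduces to the remaining gates.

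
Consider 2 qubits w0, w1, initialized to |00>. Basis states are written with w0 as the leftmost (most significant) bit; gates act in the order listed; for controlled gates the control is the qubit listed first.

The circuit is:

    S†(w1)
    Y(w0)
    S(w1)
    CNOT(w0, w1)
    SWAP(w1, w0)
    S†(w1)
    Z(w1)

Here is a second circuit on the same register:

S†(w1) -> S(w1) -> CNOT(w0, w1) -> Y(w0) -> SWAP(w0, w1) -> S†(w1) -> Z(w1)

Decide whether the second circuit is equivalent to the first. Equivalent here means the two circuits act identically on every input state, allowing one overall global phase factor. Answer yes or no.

No: there is an input state on which the two circuits produce genuinely different outputs (not merely differing by a phase).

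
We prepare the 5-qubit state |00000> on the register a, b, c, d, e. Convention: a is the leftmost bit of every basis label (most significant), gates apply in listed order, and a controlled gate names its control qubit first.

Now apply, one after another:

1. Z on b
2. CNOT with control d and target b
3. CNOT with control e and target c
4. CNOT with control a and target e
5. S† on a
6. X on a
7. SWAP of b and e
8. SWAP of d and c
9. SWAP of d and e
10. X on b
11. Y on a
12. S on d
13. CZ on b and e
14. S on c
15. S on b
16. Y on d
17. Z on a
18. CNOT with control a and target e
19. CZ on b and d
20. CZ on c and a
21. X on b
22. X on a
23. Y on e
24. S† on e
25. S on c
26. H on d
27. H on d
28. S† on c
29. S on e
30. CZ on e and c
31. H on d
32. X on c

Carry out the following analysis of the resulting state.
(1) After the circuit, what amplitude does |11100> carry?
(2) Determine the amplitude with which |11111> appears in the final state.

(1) |11100> carries amplitude 0 in the final state. Key observation: the block from step 24 through step 29 cancels to the identity and can be dropped.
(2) The final state's coefficient on |11111> equals 0.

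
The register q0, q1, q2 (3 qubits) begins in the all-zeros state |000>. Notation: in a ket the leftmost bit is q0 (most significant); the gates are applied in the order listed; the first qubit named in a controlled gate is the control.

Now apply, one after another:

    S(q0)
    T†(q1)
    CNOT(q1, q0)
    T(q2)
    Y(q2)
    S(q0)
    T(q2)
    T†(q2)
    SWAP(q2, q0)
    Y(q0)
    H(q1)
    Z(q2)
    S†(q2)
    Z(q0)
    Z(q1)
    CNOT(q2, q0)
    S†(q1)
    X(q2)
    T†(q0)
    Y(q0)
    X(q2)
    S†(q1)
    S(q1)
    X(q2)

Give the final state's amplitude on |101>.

The final state's coefficient on |101> equals sqrt(2)*I/2. Key observation: the block from step 21 through step 24 cancels to the identity and can be dropped.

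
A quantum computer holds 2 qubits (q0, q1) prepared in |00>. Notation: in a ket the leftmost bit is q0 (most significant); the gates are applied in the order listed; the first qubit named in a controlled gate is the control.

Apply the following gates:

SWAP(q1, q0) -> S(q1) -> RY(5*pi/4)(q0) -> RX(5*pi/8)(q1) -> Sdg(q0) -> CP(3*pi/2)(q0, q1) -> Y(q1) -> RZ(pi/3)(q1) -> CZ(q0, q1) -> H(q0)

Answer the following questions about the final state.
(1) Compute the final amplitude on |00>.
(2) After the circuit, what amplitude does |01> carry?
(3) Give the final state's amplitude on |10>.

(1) |00> carries amplitude sqrt(2)*sqrt(sqrt(2)/4 + 1/2)*exp(-I*pi/6)*sin(5*pi/16)/2 + sqrt(2)*sqrt(1/2 - sqrt(2)/4)*exp(-I*pi/6)*sin(5*pi/16)/2 in the final state.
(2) The final state's coefficient on |01> equals -sqrt(2)*sqrt(sqrt(2)/4 + 1/2)*exp(I*pi/6)*cos(5*pi/16)/2 - sqrt(2)*I*sqrt(1/2 - sqrt(2)/4)*exp(I*pi/6)*cos(5*pi/16)/2.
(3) |10> carries amplitude sqrt(2)*sqrt(1/2 - sqrt(2)/4)*exp(-I*pi/6)*sin(5*pi/16)/2 - sqrt(2)*sqrt(sqrt(2)/4 + 1/2)*exp(-I*pi/6)*sin(5*pi/16)/2 in the final state.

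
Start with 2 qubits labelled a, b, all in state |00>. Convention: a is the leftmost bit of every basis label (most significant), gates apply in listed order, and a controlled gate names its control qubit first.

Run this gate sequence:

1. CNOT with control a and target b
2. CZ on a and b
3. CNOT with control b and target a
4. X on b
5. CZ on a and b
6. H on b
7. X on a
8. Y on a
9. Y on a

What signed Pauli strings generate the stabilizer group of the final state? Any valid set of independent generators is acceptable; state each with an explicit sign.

The stabilizer group can be generated by -IX, -ZI, among other valid generating sets.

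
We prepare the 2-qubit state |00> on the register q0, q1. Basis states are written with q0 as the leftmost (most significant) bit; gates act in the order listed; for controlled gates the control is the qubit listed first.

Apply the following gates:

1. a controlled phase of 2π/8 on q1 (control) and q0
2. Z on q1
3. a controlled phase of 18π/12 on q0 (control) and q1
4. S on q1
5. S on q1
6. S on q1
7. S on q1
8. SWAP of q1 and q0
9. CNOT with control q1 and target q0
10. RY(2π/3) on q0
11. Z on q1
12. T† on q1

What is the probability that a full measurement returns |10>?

A full measurement returns |10> with probability 3/4. Key observation: the block from step 4 through step 7 cancels to the identity and can be dropped.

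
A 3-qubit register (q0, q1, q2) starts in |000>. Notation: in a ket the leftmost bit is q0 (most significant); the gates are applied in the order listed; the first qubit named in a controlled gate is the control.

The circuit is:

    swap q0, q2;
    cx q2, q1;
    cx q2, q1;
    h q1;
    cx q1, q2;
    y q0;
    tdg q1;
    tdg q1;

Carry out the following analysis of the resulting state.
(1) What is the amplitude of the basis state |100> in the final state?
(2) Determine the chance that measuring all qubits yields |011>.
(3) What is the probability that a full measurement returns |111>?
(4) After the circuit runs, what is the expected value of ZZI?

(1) |100> carries amplitude sqrt(2)*I/2 in the final state. Key observation: gates 2-3 undo each other exactly, leaving only the rest of the circuit to track.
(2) The probability of measuring |011> is 0.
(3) Outcome |111> occurs with probability 1/2.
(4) In the final state, ZZI has expectation 0.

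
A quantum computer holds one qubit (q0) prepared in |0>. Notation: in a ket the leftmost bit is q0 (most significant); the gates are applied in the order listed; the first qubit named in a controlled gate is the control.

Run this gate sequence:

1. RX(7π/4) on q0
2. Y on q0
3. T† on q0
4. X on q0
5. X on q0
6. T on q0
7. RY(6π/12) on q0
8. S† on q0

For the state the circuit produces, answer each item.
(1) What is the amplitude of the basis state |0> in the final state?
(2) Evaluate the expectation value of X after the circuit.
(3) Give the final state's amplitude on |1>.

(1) The final state's coefficient on |0> equals -sqrt(2)*sqrt(2 - sqrt(2))/4 + sqrt(2)*I*sqrt(sqrt(2) + 2)/4.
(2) The observable X averages to sqrt(2)/2.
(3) |1> carries amplitude -sqrt(2)*sqrt(sqrt(2) + 2)/4 + sqrt(2)*I*sqrt(2 - sqrt(2))/4 in the final state.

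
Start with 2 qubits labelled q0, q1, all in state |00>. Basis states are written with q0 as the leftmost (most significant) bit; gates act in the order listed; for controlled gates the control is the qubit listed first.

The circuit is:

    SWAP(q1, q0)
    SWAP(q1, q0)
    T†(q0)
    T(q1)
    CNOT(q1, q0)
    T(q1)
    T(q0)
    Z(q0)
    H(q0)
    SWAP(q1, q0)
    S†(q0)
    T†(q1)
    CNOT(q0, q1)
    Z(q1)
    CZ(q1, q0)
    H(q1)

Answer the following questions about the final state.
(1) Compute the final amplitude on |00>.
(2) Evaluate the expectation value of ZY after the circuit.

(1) |00> carries amplitude 1/2 + exp(3*I*pi/4)/2 in the final state. Key observation: the block from step 1 through step 2 cancels to the identity and can be dropped.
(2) The observable ZY averages to -sqrt(2)/2.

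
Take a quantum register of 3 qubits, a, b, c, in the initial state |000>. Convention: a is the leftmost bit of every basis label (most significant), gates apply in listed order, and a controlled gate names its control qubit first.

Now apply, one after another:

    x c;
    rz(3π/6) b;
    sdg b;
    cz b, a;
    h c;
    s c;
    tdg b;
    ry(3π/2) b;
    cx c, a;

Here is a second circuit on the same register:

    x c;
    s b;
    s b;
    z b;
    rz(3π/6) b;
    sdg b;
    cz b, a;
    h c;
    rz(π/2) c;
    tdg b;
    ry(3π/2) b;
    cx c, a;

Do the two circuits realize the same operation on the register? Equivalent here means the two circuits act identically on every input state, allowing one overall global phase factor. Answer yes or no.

Yes: on every input state the two circuits agree up to one overall phase factor.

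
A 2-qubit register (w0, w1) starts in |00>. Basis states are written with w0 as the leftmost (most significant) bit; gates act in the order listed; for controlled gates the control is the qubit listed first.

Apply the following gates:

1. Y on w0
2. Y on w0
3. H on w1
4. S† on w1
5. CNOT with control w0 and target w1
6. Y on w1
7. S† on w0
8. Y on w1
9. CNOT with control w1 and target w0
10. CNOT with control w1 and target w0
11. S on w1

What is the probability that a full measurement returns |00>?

A full measurement returns |00> with probability 1/2.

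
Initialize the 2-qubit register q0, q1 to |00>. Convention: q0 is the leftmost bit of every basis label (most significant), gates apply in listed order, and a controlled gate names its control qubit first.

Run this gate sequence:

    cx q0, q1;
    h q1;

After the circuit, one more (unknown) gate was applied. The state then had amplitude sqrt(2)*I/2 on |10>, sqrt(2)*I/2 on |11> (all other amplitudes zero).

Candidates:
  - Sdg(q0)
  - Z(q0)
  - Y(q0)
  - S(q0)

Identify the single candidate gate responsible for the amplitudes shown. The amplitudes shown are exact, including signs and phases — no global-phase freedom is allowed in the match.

It was Y(q0) that produced the state shown.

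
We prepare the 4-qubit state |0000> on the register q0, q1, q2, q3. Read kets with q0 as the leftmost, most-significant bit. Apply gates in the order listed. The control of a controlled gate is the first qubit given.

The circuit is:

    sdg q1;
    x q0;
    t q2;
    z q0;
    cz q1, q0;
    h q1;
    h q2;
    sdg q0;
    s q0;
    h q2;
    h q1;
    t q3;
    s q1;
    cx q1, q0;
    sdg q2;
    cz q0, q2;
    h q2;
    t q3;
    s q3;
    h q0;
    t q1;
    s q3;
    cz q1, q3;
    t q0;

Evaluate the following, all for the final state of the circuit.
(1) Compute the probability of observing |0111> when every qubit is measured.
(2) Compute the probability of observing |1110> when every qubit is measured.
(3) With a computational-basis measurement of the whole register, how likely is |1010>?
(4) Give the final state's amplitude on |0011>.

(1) A full measurement returns |0111> with probability 0.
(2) The probability of measuring |1110> is 0.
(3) The probability of measuring |1010> is 1/4.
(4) The amplitude on |0011> is 0.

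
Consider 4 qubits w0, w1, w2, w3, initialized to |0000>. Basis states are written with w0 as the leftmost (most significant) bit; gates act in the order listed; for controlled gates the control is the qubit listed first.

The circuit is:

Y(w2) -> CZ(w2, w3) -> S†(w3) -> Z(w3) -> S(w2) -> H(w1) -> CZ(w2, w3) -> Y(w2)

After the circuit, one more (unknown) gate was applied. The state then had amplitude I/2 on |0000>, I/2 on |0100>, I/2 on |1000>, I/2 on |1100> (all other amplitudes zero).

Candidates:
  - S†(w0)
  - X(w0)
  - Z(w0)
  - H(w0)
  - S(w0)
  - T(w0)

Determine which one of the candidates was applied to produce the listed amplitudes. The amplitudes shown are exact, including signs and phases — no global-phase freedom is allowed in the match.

It was H(w0) that produced the state shown.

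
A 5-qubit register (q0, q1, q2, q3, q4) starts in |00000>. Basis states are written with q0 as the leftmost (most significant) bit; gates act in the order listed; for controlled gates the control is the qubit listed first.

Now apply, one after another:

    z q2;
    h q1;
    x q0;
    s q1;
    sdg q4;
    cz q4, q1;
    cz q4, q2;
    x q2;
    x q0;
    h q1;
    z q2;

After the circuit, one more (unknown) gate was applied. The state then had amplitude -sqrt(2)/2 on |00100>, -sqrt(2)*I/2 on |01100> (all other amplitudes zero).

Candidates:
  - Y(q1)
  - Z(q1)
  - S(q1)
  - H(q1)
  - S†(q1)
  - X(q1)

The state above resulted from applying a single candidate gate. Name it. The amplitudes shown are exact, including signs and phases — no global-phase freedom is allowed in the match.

The unique candidate consistent with the amplitudes is H(q1).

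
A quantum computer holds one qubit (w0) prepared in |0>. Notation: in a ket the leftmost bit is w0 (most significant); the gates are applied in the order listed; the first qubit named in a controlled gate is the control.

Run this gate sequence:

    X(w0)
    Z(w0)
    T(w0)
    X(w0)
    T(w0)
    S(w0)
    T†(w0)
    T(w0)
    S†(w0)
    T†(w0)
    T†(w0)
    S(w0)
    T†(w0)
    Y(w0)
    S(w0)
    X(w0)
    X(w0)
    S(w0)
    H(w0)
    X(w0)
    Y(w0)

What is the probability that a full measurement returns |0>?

Outcome |0> occurs with probability 1/2.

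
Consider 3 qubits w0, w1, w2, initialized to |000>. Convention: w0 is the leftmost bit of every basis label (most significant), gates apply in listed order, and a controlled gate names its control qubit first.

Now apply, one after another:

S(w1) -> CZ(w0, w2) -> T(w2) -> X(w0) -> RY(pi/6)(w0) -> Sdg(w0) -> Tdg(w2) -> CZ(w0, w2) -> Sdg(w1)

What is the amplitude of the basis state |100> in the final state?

The amplitude on |100> is I*(-sqrt(6) - sqrt(2))/4.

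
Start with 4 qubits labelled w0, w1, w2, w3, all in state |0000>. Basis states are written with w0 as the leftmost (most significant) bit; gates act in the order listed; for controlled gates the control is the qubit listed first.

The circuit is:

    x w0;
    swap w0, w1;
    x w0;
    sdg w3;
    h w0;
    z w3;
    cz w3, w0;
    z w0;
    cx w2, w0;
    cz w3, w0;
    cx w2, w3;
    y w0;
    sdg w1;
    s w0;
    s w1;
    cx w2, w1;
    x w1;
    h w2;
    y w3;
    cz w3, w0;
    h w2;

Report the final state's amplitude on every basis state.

The final amplitudes are sqrt(2)/2 on |0001>, sqrt(2)*I/2 on |1001>, and 0 on every other basis state.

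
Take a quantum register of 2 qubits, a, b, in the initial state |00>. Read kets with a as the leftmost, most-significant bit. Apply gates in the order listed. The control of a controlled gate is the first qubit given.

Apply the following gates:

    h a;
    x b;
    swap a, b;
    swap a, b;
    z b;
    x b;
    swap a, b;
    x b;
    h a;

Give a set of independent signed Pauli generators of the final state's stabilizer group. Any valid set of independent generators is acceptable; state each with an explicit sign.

The stabilizer group can be generated by +XI, +IX, among other valid generating sets.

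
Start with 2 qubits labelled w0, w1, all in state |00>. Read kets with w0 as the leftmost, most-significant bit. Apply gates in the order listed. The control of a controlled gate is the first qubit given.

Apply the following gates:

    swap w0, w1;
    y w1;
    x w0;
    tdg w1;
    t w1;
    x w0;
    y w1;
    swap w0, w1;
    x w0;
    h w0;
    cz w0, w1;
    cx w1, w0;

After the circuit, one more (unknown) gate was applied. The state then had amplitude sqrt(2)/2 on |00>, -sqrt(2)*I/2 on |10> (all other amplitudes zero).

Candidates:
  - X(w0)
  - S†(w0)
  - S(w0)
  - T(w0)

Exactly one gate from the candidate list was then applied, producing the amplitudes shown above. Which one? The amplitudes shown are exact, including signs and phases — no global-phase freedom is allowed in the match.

It was S(w0) that produced the state shown. Key observation: the block from step 1 through step 8 cancels to the identity and can be dropped.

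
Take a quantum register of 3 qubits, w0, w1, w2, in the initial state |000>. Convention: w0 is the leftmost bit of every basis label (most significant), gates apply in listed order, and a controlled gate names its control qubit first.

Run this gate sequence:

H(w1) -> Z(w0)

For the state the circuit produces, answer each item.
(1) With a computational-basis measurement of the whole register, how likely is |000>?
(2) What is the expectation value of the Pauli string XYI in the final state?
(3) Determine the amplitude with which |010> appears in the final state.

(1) A full measurement returns |000> with probability 1/2.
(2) The observable XYI averages to 0.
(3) The final state's coefficient on |010> equals sqrt(2)/2.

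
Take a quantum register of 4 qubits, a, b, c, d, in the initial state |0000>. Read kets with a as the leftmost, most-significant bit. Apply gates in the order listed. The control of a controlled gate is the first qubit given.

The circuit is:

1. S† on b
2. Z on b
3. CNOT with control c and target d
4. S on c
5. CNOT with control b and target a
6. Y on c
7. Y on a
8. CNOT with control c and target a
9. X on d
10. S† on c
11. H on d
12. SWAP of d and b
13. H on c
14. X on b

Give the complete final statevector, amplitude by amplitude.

The resulting statevector has amplitude -I/2 on |0000>, I/2 on |0010>, I/2 on |0100>, -I/2 on |0110>, and 0 on every other basis state.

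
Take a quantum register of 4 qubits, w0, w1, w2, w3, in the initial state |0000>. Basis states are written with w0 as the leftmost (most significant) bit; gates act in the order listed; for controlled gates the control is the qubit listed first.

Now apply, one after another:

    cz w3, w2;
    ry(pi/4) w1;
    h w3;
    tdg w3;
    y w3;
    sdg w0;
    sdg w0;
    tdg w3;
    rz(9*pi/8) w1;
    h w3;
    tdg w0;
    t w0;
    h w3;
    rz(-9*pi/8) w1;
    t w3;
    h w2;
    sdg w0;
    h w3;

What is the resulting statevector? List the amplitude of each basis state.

After the circuit, the state carries amplitude sqrt(2*sqrt(2) + 4)*(-exp(I*pi/4)/8 + I/8) on |0000>, sqrt(2*sqrt(2) + 4)*(-I/8 - exp(I*pi/4)/8) on |0001>, sqrt(2*sqrt(2) + 4)*(-exp(I*pi/4)/8 + I/8) on |0010>, sqrt(2*sqrt(2) + 4)*(-I/8 - exp(I*pi/4)/8) on |0011>, sqrt(4 - 2*sqrt(2))*(-exp(I*pi/4)/8 + I/8) on |0100>, sqrt(4 - 2*sqrt(2))*(-I/8 - exp(I*pi/4)/8) on |0101>, sqrt(4 - 2*sqrt(2))*(-exp(I*pi/4)/8 + I/8) on |0110>, sqrt(4 - 2*sqrt(2))*(-I/8 - exp(I*pi/4)/8) on |0111>, 0 on |1000>, 0 on |1001>, 0 on |1010>, 0 on |1011>, 0 on |1100>, 0 on |1101>, 0 on |1110>, 0 on |1111>. Key observation: steps 8-15 multiply out to the identity, so the circuit reduces to the remaining gates.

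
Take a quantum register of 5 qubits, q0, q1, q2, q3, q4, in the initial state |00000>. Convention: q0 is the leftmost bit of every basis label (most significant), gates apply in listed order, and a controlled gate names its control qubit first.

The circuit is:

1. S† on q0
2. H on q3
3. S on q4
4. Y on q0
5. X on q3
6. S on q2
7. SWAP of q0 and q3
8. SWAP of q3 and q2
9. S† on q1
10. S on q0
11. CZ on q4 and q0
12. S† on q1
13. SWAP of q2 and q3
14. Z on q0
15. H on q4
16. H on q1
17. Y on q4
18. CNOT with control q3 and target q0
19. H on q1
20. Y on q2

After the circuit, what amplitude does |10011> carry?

The amplitude on |10011> is 0.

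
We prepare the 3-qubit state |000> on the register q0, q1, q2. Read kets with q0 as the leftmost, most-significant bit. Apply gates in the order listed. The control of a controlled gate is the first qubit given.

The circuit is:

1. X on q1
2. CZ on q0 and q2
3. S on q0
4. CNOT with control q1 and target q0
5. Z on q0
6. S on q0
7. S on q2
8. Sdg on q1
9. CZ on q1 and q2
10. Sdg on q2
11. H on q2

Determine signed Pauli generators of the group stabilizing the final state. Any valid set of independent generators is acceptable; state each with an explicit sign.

The stabilizer group can be generated by +IIX, -ZII, -IZI, among other valid generating sets.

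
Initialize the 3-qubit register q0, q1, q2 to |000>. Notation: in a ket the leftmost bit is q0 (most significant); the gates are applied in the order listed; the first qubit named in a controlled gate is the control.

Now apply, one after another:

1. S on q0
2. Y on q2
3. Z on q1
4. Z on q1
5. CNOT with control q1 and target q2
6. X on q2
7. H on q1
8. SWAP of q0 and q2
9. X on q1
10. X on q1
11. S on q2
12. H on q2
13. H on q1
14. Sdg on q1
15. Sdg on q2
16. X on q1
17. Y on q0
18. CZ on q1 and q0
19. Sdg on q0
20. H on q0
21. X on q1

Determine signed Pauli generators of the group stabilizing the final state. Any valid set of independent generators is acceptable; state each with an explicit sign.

One valid set of independent stabilizer generators is -XII, -IIY, +IZI (any independent generating set of the same group is equally correct). Key observation: gates 9-10 undo each other exactly, leaving only the rest of the circuit to track.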